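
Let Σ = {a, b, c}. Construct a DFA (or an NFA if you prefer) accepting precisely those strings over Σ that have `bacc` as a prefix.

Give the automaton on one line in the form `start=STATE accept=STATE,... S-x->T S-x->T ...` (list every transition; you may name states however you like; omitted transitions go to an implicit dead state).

Walk along `bacc` while the input agrees: from S0 take `b` to S1, and so on. Any deviation drops to the rejecting sink S5. Once S4 is reached the prefix is confirmed and every continuation is accepted.
With 6 states:
        a   b   c  
>  S0   S5  S1  S5 
   S1   S2  S5  S5 
   S2   S5  S5  S3 
   S3   S5  S5  S4 
 * S4   S4  S4  S4 
   S5   S5  S5  S5 
(> = start, * = accepting)

start=S0 accept=S4 S0-a->S5 S0-b->S1 S0-c->S5 S1-a->S2 S1-b->S5 S1-c->S5 S2-a->S5 S2-b->S5 S2-c->S3 S3-a->S5 S3-b->S5 S3-c->S4 S4-a->S4 S4-b->S4 S4-c->S4 S5-a->S5 S5-b->S5 S5-c->S5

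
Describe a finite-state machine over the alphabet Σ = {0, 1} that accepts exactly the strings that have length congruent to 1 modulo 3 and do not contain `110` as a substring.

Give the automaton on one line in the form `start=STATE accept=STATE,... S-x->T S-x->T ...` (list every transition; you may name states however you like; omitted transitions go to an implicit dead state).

Run two small machines in parallel and take their product. One (3 states) tracks the input length modulo 3; the other (4 states) tracks partial matches of the forbidden pattern `110`. Each combined state is a pair, one component from each; accept when both components accept. After merging equivalent states the machine shrinks.
With 10 states:
        0   1  
>  s0   s1  s2 
 * s1   s3  s4 
 * s2   s3  s5 
   s3   s0  s6 
   s4   s0  s7 
   s5   s8  s7 
   s6   s1  s9 
   s7   s8  s9 
   s8   s8  s8 
 * s9   s8  s5 
(> = start, * = accepting)

start=s0 accept=s1,s2,s9 s0-0->s1 s0-1->s2 s1-0->s3 s1-1->s4 s2-0->s3 s2-1->s5 s3-0->s0 s3-1->s6 s4-0->s0 s4-1->s7 s5-0->s8 s5-1->s7 s6-0->s1 s6-1->s9 s7-0->s8 s7-1->s9 s8-0->s8 s8-1->s8 s9-0->s8 s9-1->s5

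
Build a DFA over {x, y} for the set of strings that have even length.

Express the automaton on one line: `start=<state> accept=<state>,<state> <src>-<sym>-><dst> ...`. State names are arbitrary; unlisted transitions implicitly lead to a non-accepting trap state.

Only the length mod 2 matters, so use a 2-cycle: from any state, every input symbol moves to the next state, wrapping s1 back to s0. Mark s0 accepting.
With 2 states:
        x   y  
>* s0   s1  s1 
   s1   s0  s0 
(> = start, * = accepting)

start=s0 accept=s0 s0-x->s1 s0-y->s1 s1-x->s0 s1-y->s0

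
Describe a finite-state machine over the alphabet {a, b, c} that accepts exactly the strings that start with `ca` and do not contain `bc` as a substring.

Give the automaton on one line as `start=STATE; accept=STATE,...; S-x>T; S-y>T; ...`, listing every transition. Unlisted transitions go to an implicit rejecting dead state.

Run two small machines in parallel and take their product. One (4 states) tracks whether the input so far still matches the prefix `ca`; the other (3 states) tracks partial matches of the forbidden pattern `bc`. Each combined state is a pair, one component from each; accept when both components accept.
With 8 states:
        a   b   c  
>  q0   q1  q2  q3 
   q1   q1  q2  q1 
   q2   q1  q2  q4 
   q3   q5  q2  q1 
   q4   q4  q4  q4 
 * q5   q5  q6  q5 
 * q6   q5  q6  q7 
   q7   q7  q7  q7 
(> = start, * = accepting)

start=q0; accept=q5,q6; q0-a>q1; q0-b>q2; q0-c>q3; q1-a>q1; q1-b>q2; q1-c>q1; q2-a>q1; q2-b>q2; q2-c>q4; q3-a>q5; q3-b>q2; q3-c>q1; q4-a>q4; q4-b>q4; q4-c>q4; q5-a>q5; q5-b>q6; q5-c>q5; q6-a>q5; q6-b>q6; q6-c>q7; q7-a>q7; q7-b>q7; q7-c>q7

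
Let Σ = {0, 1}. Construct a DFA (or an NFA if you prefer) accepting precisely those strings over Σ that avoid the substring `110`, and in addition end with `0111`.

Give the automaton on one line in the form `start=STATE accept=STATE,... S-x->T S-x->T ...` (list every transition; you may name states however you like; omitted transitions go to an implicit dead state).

Build one automaton per condition and run them in lockstep. The first has 4 states tracking partial matches of the forbidden pattern `110`; the second has 5 states tracking how much of the suffix `0111` has currently been matched. A product state is a pair (one from each), accepting exactly when both do.
12 states suffice.
          0    1  
>  s0     s1   s2 
   s1     s1   s3 
   s2     s1   s4 
   s3     s1   s5 
   s4     s6   s4 
   s5     s6   s7 
   s6     s6   s8 
 * s7     s6   s4 
   s8     s6   s9 
   s9     s6  s10 
   s10    s6  s11 
   s11    s6  s11 
(> = start, * = accepting)

start=s0 accept=s7 s0-0->s1 s0-1->s2 s1-0->s1 s1-1->s3 s2-0->s1 s2-1->s4 s3-0->s1 s3-1->s5 s4-0->s6 s4-1->s4 s5-0->s6 s5-1->s7 s6-0->s6 s6-1->s8 s7-0->s6 s7-1->s4 s8-0->s6 s8-1->s9 s9-0->s6 s9-1->s10 s10-0->s6 s10-1->s11 s11-0->s6 s11-1->s11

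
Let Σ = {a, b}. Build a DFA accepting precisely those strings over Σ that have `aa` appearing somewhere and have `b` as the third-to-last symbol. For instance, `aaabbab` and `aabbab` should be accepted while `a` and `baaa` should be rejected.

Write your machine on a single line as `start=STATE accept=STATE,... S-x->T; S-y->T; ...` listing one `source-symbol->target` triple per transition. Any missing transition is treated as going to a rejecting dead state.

Build one automaton per condition and run them in lockstep. The first has 3 states tracking whether and how much of `aa` has been seen; the second has 15 states tracking the last 3 symbols read. A product state is a pair (one from each), accepting exactly when both do. Equivalent product states are then merged.
12 states suffice.
          a    b  
>  q0     q1   q2 
   q1     q3   q2 
   q2     q4   q2 
   q3     q3   q5 
   q4     q6   q2 
   q5     q7   q8 
 * q6     q3   q5 
   q7     q6   q9 
   q8    q10  q11 
 * q9     q7   q8 
 * q10    q6   q9 
 * q11   q10  q11 
(> = start, * = accepting)

start=q0; accept=q6,q9,q10,q11; q0-a->q1; q0-b->q2; q1-a->q3; q1-b->q2; q2-a->q4; q2-b->q2; q3-a->q3; q3-b->q5; q4-a->q6; q4-b->q2; q5-a->q7; q5-b->q8; q6-a->q3; q6-b->q5; q7-a->q6; q7-b->q9; q8-a->q10; q8-b->q11; q9-a->q7; q9-b->q8; q10-a->q6; q10-b->q9; q11-a->q10; q11-b->q11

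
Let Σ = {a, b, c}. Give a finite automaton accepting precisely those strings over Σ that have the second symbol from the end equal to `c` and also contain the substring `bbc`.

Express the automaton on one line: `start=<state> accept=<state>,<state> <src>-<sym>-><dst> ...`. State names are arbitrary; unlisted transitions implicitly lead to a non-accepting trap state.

start=S0 accept=S4,S5 S0-a->S0 S0-b->S1 S0-c->S0 S1-a->S0 S1-b->S2 S1-c->S0 S2-a->S0 S2-b->S2 S2-c->S3 S3-a->S4 S3-b->S4 S3-c->S5 S4-a->S6 S4-b->S6 S4-c->S3 S5-a->S4 S5-b->S4 S5-c->S5 S6-a->S6 S6-b->S6 S6-c->S3

Build one automaton per condition and run them in lockstep. One (13 states) tracks the last 2 symbols read; the other (4 states) tracks whether and how much of `bbc` has been seen. Each combined state is a pair, one component from each; accept when both components accept. After merging equivalent states the machine shrinks.
With 7 states:
        a   b   c  
>  S0   S0  S1  S0 
   S1   S0  S2  S0 
   S2   S0  S2  S3 
   S3   S4  S4  S5 
 * S4   S6  S6  S3 
 * S5   S4  S4  S5 
   S6   S6  S6  S3 
(> = start, * = accepting)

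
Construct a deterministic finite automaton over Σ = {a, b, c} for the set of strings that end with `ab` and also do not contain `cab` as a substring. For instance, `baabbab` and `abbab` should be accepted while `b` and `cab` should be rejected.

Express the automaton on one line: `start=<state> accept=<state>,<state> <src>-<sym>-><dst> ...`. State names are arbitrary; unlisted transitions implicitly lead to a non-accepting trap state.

Handle the two conditions separately and then intersect. The first has 3 states tracking how much of the suffix `ab` has currently been matched; the second has 4 states tracking partial matches of the forbidden pattern `cab`. A product state is a pair (one from each), accepting exactly when both do. After merging equivalent states the machine shrinks.
A 6-state machine:
        a   b   c  
>  s0   s1  s0  s2 
   s1   s1  s3  s2 
   s2   s4  s0  s2 
 * s3   s1  s0  s2 
   s4   s1  s5  s2 
   s5   s5  s5  s5 
(> = start, * = accepting)

start=s0 accept=s3 s0-a->s1 s0-b->s0 s0-c->s2 s1-a->s1 s1-b->s3 s1-c->s2 s2-a->s4 s2-b->s0 s2-c->s2 s3-a->s1 s3-b->s0 s3-c->s2 s4-a->s1 s4-b->s5 s4-c->s2 s5-a->s5 s5-b->s5 s5-c->s5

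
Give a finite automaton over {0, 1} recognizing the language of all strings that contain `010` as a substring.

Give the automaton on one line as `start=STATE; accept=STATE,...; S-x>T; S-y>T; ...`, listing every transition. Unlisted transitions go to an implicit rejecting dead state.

States q0..q2 record the length of the longest prefix of `010` that matches the current input suffix. Reaching q3 means `010` has been seen, and we stay there forever. Accept from q3.
A 4-state machine:
        0   1  
>  q0   q1  q0 
   q1   q1  q2 
   q2   q3  q0 
 * q3   q3  q3 
(> = start, * = accepting)

start=q0; accept=q3; q0-0>q1; q0-1>q0; q1-0>q1; q1-1>q2; q2-0>q3; q2-1>q0; q3-0>q3; q3-1>q3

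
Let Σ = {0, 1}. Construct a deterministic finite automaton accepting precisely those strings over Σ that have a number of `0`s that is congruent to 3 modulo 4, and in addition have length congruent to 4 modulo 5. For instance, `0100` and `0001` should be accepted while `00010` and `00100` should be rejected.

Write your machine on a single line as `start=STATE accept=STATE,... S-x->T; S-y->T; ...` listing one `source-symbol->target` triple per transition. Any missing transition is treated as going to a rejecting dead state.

start=A; accept=L; A-0->B; A-1->C; B-0->D; B-1->E; C-0->E; C-1->F; D-0->G; D-1->H; E-0->H; E-1->I; F-0->I; F-1->J; G-0->K; G-1->L; H-0->L; H-1->M; I-0->M; I-1->N; J-0->N; J-1->K; K-0->O; K-1->A; L-0->A; L-1->P; M-0->P; M-1->Q; N-0->Q; N-1->O; O-0->R; O-1->B; P-0->C; P-1->S; Q-0->S; Q-1->R; R-0->T; R-1->D; S-0->F; S-1->T; T-0->J; T-1->G

Handle the two conditions separately and then intersect. The first has 4 states tracking the count of `0`s modulo 4; the second has 5 states tracking the input length modulo 5. A product state is a pair (one from each), accepting exactly when both do.
With 20 states:
       0  1 
>  A   B  C 
   B   D  E 
   C   E  F 
   D   G  H 
   E   H  I 
   F   I  J 
   G   K  L 
   H   L  M 
   I   M  N 
   J   N  K 
   K   O  A 
 * L   A  P 
   M   P  Q 
   N   Q  O 
   O   R  B 
   P   C  S 
   Q   S  R 
   R   T  D 
   S   F  T 
   T   J  G 
(> = start, * = accepting)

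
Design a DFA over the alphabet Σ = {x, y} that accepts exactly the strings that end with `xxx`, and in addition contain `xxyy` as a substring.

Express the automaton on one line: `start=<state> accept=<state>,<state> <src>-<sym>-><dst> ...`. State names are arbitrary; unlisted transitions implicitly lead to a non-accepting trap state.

Build one automaton per condition and run them in lockstep. The first has 4 states tracking how much of the suffix `xxx` has currently been matched; the second has 5 states tracking whether and how much of `xxyy` has been seen. A product state is a pair (one from each), accepting exactly when both do.
A 9-state machine:
        x   y  
>  q0   q1  q0 
   q1   q2  q0 
   q2   q3  q4 
   q3   q3  q4 
   q4   q1  q5 
   q5   q6  q5 
   q6   q7  q5 
   q7   q8  q5 
 * q8   q8  q5 
(> = start, * = accepting)

start=q0 accept=q8 q0-x->q1 q0-y->q0 q1-x->q2 q1-y->q0 q2-x->q3 q2-y->q4 q3-x->q3 q3-y->q4 q4-x->q1 q4-y->q5 q5-x->q6 q5-y->q5 q6-x->q7 q6-y->q5 q7-x->q8 q7-y->q5 q8-x->q8 q8-y->q5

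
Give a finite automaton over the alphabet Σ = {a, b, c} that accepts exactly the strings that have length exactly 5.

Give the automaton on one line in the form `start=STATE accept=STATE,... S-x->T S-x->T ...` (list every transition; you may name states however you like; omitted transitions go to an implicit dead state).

Count input length up to 6: every symbol moves from S0 toward S6, which means 'more than 5' and absorbs. Accept from {S5}.
7 states suffice.
        a   b   c  
>  S0   S1  S1  S1 
   S1   S2  S2  S2 
   S2   S3  S3  S3 
   S3   S4  S4  S4 
   S4   S5  S5  S5 
 * S5   S6  S6  S6 
   S6   S6  S6  S6 
(> = start, * = accepting)

start=S0 accept=S5 S0-a->S1 S0-b->S1 S0-c->S1 S1-a->S2 S1-b->S2 S1-c->S2 S2-a->S3 S2-b->S3 S2-c->S3 S3-a->S4 S3-b->S4 S3-c->S4 S4-a->S5 S4-b->S5 S4-c->S5 S5-a->S6 S5-b->S6 S5-c->S6 S6-a->S6 S6-b->S6 S6-c->S6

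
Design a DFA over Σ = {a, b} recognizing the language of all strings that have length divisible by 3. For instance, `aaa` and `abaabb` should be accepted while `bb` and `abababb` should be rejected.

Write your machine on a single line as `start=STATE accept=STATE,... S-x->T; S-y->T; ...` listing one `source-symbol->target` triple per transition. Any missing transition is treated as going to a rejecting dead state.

start=s0; accept=s0; s0-a->s1; s0-b->s1; s1-a->s2; s1-b->s2; s2-a->s0; s2-b->s0

Only the length mod 3 matters, so use a 3-cycle: from any state, every input symbol moves to the next state, wrapping s2 back to s0. Mark s0 accepting.
A 3-state machine:
        a   b  
>* s0   s1  s1 
   s1   s2  s2 
   s2   s0  s0 
(> = start, * = accepting)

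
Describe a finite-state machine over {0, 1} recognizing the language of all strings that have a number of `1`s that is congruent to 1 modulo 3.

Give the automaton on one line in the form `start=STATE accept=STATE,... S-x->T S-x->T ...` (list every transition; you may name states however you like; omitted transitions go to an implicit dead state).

start=A accept=B A-0->A A-1->B B-0->B B-1->C C-0->C C-1->A

Keep the running count of `1`s modulo 3: each `1` advances along the cycle A → B → C → A while other symbols loop. Accept at B.
3 states suffice.
       0  1 
>  A   A  B 
 * B   B  C 
   C   C  A 
(> = start, * = accepting)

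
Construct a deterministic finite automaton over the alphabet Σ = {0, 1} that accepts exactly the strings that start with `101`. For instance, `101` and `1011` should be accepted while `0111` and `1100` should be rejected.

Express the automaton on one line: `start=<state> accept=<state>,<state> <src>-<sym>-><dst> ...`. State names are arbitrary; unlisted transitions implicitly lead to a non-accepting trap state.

Check the first 3 symbols one by one: A through C record how many have matched `101` so far; any wrong symbol goes to the dead state E. After all 3 match we enter the accepting sink D.
With 5 states:
       0  1 
>  A   E  B 
   B   C  E 
   C   E  D 
 * D   D  D 
   E   E  E 
(> = start, * = accepting)

start=A accept=D A-0->E A-1->B B-0->C B-1->E C-0->E C-1->D D-0->D D-1->D E-0->E E-1->E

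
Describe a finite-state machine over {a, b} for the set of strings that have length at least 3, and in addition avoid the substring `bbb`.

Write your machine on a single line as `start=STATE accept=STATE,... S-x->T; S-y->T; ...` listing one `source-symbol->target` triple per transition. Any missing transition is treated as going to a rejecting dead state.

Handle the two conditions separately and then intersect. One (5 states) tracks the input length, saturating at 4; the other (4 states) tracks partial matches of the forbidden pattern `bbb`. Each combined state is a pair, one component from each; accept when both components accept. Equivalent product states are then merged.
        a   b  
>  q0   q1  q2 
   q1   q3  q4 
   q2   q3  q5 
   q3   q6  q7 
   q4   q6  q8 
   q5   q6  q9 
 * q6   q6  q7 
 * q7   q6  q8 
 * q8   q6  q9 
   q9   q9  q9 
(> = start, * = accepting)

start=q0; accept=q6,q7,q8; q0-a->q1; q0-b->q2; q1-a->q3; q1-b->q4; q2-a->q3; q2-b->q5; q3-a->q6; q3-b->q7; q4-a->q6; q4-b->q8; q5-a->q6; q5-b->q9; q6-a->q6; q6-b->q7; q7-a->q6; q7-b->q8; q8-a->q6; q8-b->q9; q9-a->q9; q9-b->q9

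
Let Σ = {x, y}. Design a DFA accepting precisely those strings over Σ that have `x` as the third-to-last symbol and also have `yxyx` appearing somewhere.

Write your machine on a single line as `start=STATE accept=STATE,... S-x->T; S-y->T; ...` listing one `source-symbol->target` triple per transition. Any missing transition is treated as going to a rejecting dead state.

start=S0; accept=S15,S18,S19,S20; S0-x->S1; S0-y->S2; S1-x->S3; S1-y->S4; S2-x->S5; S2-y->S6; S3-x->S7; S3-y->S8; S4-x->S9; S4-y->S10; S5-x->S11; S5-y->S12; S6-x->S13; S6-y->S14; S7-x->S7; S7-y->S8; S8-x->S9; S8-y->S10; S9-x->S11; S9-y->S12; S10-x->S13; S10-y->S14; S11-x->S7; S11-y->S8; S12-x->S15; S12-y->S10; S13-x->S11; S13-y->S12; S14-x->S13; S14-y->S14; S15-x->S16; S15-y->S17; S16-x->S18; S16-y->S19; S17-x->S15; S17-y->S20; S18-x->S18; S18-y->S19; S19-x->S15; S19-y->S20; S20-x->S21; S20-y->S22; S21-x->S16; S21-y->S17; S22-x->S21; S22-y->S22

Run two small machines in parallel and take their product. One (15 states) tracks the last 3 symbols read; the other (5 states) tracks whether and how much of `yxyx` has been seen. Each combined state is a pair, one component from each; accept when both components accept.
          x    y  
>  S0     S1   S2 
   S1     S3   S4 
   S2     S5   S6 
   S3     S7   S8 
   S4     S9  S10 
   S5    S11  S12 
   S6    S13  S14 
   S7     S7   S8 
   S8     S9  S10 
   S9    S11  S12 
   S10   S13  S14 
   S11    S7   S8 
   S12   S15  S10 
   S13   S11  S12 
   S14   S13  S14 
 * S15   S16  S17 
   S16   S18  S19 
   S17   S15  S20 
 * S18   S18  S19 
 * S19   S15  S20 
 * S20   S21  S22 
   S21   S16  S17 
   S22   S21  S22 
(> = start, * = accepting)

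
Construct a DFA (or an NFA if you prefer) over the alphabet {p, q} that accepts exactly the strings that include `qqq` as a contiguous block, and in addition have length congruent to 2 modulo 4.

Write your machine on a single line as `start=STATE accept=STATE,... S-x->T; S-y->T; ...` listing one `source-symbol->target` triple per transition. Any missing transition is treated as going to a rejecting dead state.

Build one automaton per condition and run them in lockstep. The first has 4 states tracking whether and how much of `qqq` has been seen; the second has 4 states tracking the input length modulo 4. A product state is a pair (one from each), accepting exactly when both do.
16 states suffice.
          p    q  
>  s0     s1   s2 
   s1     s3   s4 
   s2     s3   s5 
   s3     s6   s7 
   s4     s6   s8 
   s5     s6   s9 
   s6     s0  s10 
   s7     s0  s11 
   s8     s0  s12 
   s9    s12  s12 
   s10    s1  s13 
   s11    s1  s14 
   s12   s14  s14 
   s13    s3  s15 
   s14   s15  s15 
 * s15    s9   s9 
(> = start, * = accepting)

start=s0; accept=s15; s0-p->s1; s0-q->s2; s1-p->s3; s1-q->s4; s2-p->s3; s2-q->s5; s3-p->s6; s3-q->s7; s4-p->s6; s4-q->s8; s5-p->s6; s5-q->s9; s6-p->s0; s6-q->s10; s7-p->s0; s7-q->s11; s8-p->s0; s8-q->s12; s9-p->s12; s9-q->s12; s10-p->s1; s10-q->s13; s11-p->s1; s11-q->s14; s12-p->s14; s12-q->s14; s13-p->s3; s13-q->s15; s14-p->s15; s14-q->s15; s15-p->s9; s15-q->s9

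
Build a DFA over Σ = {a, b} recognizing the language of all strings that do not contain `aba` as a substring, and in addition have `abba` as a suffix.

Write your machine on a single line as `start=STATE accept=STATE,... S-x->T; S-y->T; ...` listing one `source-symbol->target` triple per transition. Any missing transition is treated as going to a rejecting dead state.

Run two small machines in parallel and take their product. One (4 states) tracks partial matches of the forbidden pattern `aba`; the other (5 states) tracks how much of the suffix `abba` has currently been matched. Each combined state is a pair, one component from each; accept when both components accept. Equivalent product states are then merged.
A 6-state machine:
        a   b  
>  S0   S1  S0 
   S1   S1  S2 
   S2   S3  S4 
   S3   S3  S3 
   S4   S5  S0 
 * S5   S1  S2 
(> = start, * = accepting)

start=S0; accept=S5; S0-a->S1; S0-b->S0; S1-a->S1; S1-b->S2; S2-a->S3; S2-b->S4; S3-a->S3; S3-b->S3; S4-a->S5; S4-b->S0; S5-a->S1; S5-b->S2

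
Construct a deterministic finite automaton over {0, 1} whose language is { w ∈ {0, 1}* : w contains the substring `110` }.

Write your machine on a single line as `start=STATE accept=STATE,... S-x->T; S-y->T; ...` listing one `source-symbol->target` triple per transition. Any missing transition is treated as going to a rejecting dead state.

start=q0; accept=q3; q0-0->q0; q0-1->q1; q1-0->q0; q1-1->q2; q2-0->q3; q2-1->q2; q3-0->q3; q3-1->q3

Track how much of `110` has been matched so far: state q0 is no progress, q3 is the absorbing accept state reached once `110` has occurred. Intermediate states record partial matches; on a mismatch, fall back to the longest reusable overlap.
With 4 states:
        0   1  
>  q0   q0  q1 
   q1   q0  q2 
   q2   q3  q2 
 * q3   q3  q3 
(> = start, * = accepting)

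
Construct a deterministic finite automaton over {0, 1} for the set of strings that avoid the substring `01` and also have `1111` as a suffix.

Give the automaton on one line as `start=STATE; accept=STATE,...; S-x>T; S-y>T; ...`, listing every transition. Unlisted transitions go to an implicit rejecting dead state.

start=q0; accept=q9; q0-0>q1; q0-1>q2; q1-0>q1; q1-1>q3; q2-0>q1; q2-1>q4; q3-0>q5; q3-1>q6; q4-0>q1; q4-1>q7; q5-0>q5; q5-1>q3; q6-0>q5; q6-1>q8; q7-0>q1; q7-1>q9; q8-0>q5; q8-1>q10; q9-0>q1; q9-1>q9; q10-0>q5; q10-1>q10

Run two small machines in parallel and take their product. One (3 states) tracks partial matches of the forbidden pattern `01`; the other (5 states) tracks how much of the suffix `1111` has currently been matched. Each combined state is a pair, one component from each; accept when both components accept.
11 states suffice.
          0    1  
>  q0     q1   q2 
   q1     q1   q3 
   q2     q1   q4 
   q3     q5   q6 
   q4     q1   q7 
   q5     q5   q3 
   q6     q5   q8 
   q7     q1   q9 
   q8     q5  q10 
 * q9     q1   q9 
   q10    q5  q10 
(> = start, * = accepting)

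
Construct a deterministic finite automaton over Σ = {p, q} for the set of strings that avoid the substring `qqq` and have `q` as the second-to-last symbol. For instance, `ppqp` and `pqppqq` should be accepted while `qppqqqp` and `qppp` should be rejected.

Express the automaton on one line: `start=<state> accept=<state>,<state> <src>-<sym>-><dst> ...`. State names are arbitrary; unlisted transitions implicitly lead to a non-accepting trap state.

start=s0 accept=s5,s6 s0-p->s1 s0-q->s2 s1-p->s3 s1-q->s4 s2-p->s5 s2-q->s6 s3-p->s3 s3-q->s4 s4-p->s5 s4-q->s6 s5-p->s3 s5-q->s4 s6-p->s5 s6-q->s7 s7-p->s8 s7-q->s7 s8-p->s9 s8-q->s10 s9-p->s9 s9-q->s10 s10-p->s8 s10-q->s7

Build one automaton per condition and run them in lockstep. One (4 states) tracks partial matches of the forbidden pattern `qqq`; the other (7 states) tracks the last 2 symbols read. Each combined state is a pair, one component from each; accept when both components accept.
          p    q  
>  s0     s1   s2 
   s1     s3   s4 
   s2     s5   s6 
   s3     s3   s4 
   s4     s5   s6 
 * s5     s3   s4 
 * s6     s5   s7 
   s7     s8   s7 
   s8     s9  s10 
   s9     s9  s10 
   s10    s8   s7 
(> = start, * = accepting)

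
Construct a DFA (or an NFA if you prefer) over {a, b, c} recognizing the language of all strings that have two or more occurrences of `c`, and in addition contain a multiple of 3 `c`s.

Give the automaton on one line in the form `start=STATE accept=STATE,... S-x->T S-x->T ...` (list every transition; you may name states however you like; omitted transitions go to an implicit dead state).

Build one automaton per condition and run them in lockstep. The first has 4 states tracking the count of `c`s, saturating at 3; the second has 3 states tracking the count of `c`s modulo 3. A product state is a pair (one from each), accepting exactly when both do. Equivalent product states are then merged.
        a   b   c  
>  q0   q0  q0  q1 
   q1   q1  q1  q2 
   q2   q2  q2  q3 
 * q3   q3  q3  q1 
(> = start, * = accepting)

start=q0 accept=q3 q0-a->q0 q0-b->q0 q0-c->q1 q1-a->q1 q1-b->q1 q1-c->q2 q2-a->q2 q2-b->q2 q2-c->q3 q3-a->q3 q3-b->q3 q3-c->q1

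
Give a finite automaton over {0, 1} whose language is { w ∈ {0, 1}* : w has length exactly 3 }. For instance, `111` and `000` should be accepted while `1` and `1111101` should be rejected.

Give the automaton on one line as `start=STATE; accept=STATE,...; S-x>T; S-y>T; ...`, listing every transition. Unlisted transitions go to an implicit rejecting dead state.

start=S0; accept=S3; S0-0>S1; S0-1>S1; S1-0>S2; S1-1>S2; S2-0>S3; S2-1>S3; S3-0>S4; S3-1>S4; S4-0>S4; S4-1>S4

We only need to distinguish lengths 0, 1, …, 3, and '>3'. Chain S0 → S1 → S2 → S3 → S4 on every symbol, with S4 looping. Accepting states: {S3}.
With 5 states:
        0   1  
>  S0   S1  S1 
   S1   S2  S2 
   S2   S3  S3 
 * S3   S4  S4 
   S4   S4  S4 
(> = start, * = accepting)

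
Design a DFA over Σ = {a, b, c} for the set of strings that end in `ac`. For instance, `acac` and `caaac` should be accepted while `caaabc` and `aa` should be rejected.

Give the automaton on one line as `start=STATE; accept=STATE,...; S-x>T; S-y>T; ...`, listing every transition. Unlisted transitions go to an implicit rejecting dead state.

start=s0; accept=s2; s0-a>s1; s0-b>s0; s0-c>s0; s1-a>s1; s1-b>s0; s1-c>s2; s2-a>s1; s2-b>s0; s2-c>s0

Let each state record the length of the longest suffix of the input read so far that is also a prefix of `ac`. s1 means the last symbol is `a`; s2 means the last 2 symbols are `ac`. Accept only at s2, where the string currently ends in `ac`.
A 3-state machine:
        a   b   c  
>  s0   s1  s0  s0 
   s1   s1  s0  s2 
 * s2   s1  s0  s0 
(> = start, * = accepting)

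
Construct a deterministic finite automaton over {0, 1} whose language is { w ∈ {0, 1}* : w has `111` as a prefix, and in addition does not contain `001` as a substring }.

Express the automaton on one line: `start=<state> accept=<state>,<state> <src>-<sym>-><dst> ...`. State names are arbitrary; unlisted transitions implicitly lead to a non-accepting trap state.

Run two small machines in parallel and take their product. One (5 states) tracks whether the input so far still matches the prefix `111`; the other (4 states) tracks partial matches of the forbidden pattern `001`. Each combined state is a pair, one component from each; accept when both components accept. Equivalent product states are then merged.
With 7 states:
        0   1  
>  S0   S1  S2 
   S1   S1  S1 
   S2   S1  S3 
   S3   S1  S4 
 * S4   S5  S4 
 * S5   S6  S4 
 * S6   S6  S1 
(> = start, * = accepting)

start=S0 accept=S4,S5,S6 S0-0->S1 S0-1->S2 S1-0->S1 S1-1->S1 S2-0->S1 S2-1->S3 S3-0->S1 S3-1->S4 S4-0->S5 S4-1->S4 S5-0->S6 S5-1->S4 S6-0->S6 S6-1->S1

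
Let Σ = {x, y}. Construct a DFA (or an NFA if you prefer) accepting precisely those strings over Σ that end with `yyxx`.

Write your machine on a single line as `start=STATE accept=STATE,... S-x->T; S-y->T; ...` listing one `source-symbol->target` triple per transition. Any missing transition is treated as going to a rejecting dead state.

start=s0; accept=s4; s0-x->s0; s0-y->s1; s1-x->s0; s1-y->s2; s2-x->s3; s2-y->s2; s3-x->s4; s3-y->s1; s4-x->s0; s4-y->s1

Let each state record the length of the longest suffix of the input read so far that is also a prefix of `yyxx`. s1 means the last symbol is `y`; s2 means the last 2 symbols are `yy`; s3 means the last 3 symbols are `yyx`; s4 means the last 4 symbols are `yyxx`. Accept only at s4, where the string currently ends in `yyxx`.
A 5-state machine:
        x   y  
>  s0   s0  s1 
   s1   s0  s2 
   s2   s3  s2 
   s3   s4  s1 
 * s4   s0  s1 
(> = start, * = accepting)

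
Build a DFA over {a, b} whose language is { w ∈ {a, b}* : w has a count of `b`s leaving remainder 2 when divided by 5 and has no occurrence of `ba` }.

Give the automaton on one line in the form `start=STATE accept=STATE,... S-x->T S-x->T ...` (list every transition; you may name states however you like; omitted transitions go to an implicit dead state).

start=S0 accept=S3 S0-a->S0 S0-b->S1 S1-a->S2 S1-b->S3 S2-a->S2 S2-b->S4 S3-a->S4 S3-b->S5 S4-a->S4 S4-b->S6 S5-a->S6 S5-b->S7 S6-a->S6 S6-b->S8 S7-a->S8 S7-b->S9 S8-a->S8 S8-b->S10 S9-a->S10 S9-b->S1 S10-a->S10 S10-b->S2

Handle the two conditions separately and then intersect. One (5 states) tracks the count of `b`s modulo 5; the other (3 states) tracks partial matches of the forbidden pattern `ba`. Each combined state is a pair, one component from each; accept when both components accept.
          a    b  
>  S0     S0   S1 
   S1     S2   S3 
   S2     S2   S4 
 * S3     S4   S5 
   S4     S4   S6 
   S5     S6   S7 
   S6     S6   S8 
   S7     S8   S9 
   S8     S8  S10 
   S9    S10   S1 
   S10   S10   S2 
(> = start, * = accepting)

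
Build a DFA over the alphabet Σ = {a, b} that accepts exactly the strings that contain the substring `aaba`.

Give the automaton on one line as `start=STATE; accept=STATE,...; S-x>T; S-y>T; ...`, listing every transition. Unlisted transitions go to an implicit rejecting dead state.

States q0..q3 record the length of the longest prefix of `aaba` that matches the current input suffix. Reaching q4 means `aaba` has been seen, and we stay there forever. Accept from q4.
A 5-state machine:
        a   b  
>  q0   q1  q0 
   q1   q2  q0 
   q2   q2  q3 
   q3   q4  q0 
 * q4   q4  q4 
(> = start, * = accepting)

start=q0; accept=q4; q0-a>q1; q0-b>q0; q1-a>q2; q1-b>q0; q2-a>q2; q2-b>q3; q3-a>q4; q3-b>q0; q4-a>q4; q4-b>q4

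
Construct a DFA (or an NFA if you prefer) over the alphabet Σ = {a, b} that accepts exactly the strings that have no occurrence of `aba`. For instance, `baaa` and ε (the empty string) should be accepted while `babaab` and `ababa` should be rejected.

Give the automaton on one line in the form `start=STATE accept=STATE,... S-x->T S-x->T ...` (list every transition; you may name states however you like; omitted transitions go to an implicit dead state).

This is the complement of 'contains `aba`'. Use the same substring-matching states — q0 through q3 holding how much of `aba` has just been matched — but flip the accepting set: everything except the trap q3 accepts.
With 4 states:
        a   b  
>* q0   q1  q0 
 * q1   q1  q2 
 * q2   q3  q0 
   q3   q3  q3 
(> = start, * = accepting)

start=q0 accept=q0,q1,q2 q0-a->q1 q0-b->q0 q1-a->q1 q1-b->q2 q2-a->q3 q2-b->q0 q3-a->q3 q3-b->q3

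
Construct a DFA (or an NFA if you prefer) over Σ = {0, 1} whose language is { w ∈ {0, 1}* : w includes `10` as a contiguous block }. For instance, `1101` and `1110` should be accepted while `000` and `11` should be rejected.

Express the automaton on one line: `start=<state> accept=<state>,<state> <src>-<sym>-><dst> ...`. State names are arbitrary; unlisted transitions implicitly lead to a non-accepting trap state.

States S0..S1 record the length of the longest prefix of `10` that matches the current input suffix. Reaching S2 means `10` has been seen, and we stay there forever. Accept from S2.
With 3 states:
        0   1  
>  S0   S0  S1 
   S1   S2  S1 
 * S2   S2  S2 
(> = start, * = accepting)

start=S0 accept=S2 S0-0->S0 S0-1->S1 S1-0->S2 S1-1->S1 S2-0->S2 S2-1->S2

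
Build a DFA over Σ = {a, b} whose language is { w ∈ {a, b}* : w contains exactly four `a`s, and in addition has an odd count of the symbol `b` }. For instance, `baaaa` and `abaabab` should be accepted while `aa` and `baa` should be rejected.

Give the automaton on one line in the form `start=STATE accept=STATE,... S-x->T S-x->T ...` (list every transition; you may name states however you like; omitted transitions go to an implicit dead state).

Build one automaton per condition and run them in lockstep. One (6 states) tracks the count of `a`s, saturating at 5; the other (2 states) tracks the count of `b`s modulo 2. Each combined state is a pair, one component from each; accept when both components accept.
          a    b  
>  s0     s1   s2 
   s1     s3   s4 
   s2     s4   s0 
   s3     s5   s6 
   s4     s6   s1 
   s5     s7   s8 
   s6     s8   s3 
   s7     s9  s10 
   s8    s10   s5 
   s9     s9  s11 
 * s10   s11   s7 
   s11   s11   s9 
(> = start, * = accepting)

start=s0 accept=s10 s0-a->s1 s0-b->s2 s1-a->s3 s1-b->s4 s2-a->s4 s2-b->s0 s3-a->s5 s3-b->s6 s4-a->s6 s4-b->s1 s5-a->s7 s5-b->s8 s6-a->s8 s6-b->s3 s7-a->s9 s7-b->s10 s8-a->s10 s8-b->s5 s9-a->s9 s9-b->s11 s10-a->s11 s10-b->s7 s11-a->s11 s11-b->s9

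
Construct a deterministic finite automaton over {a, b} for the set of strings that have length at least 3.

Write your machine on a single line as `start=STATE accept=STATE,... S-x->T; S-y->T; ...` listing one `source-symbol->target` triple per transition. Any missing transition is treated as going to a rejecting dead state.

We only need to distinguish lengths 0, 1, …, 3, and '>3'. Chain s0 → s1 → s2 → s3 → s4 on every symbol, with s4 looping. Accepting states: {s3, s4}.
With 5 states:
        a   b  
>  s0   s1  s1 
   s1   s2  s2 
   s2   s3  s3 
 * s3   s4  s4 
 * s4   s4  s4 
(> = start, * = accepting)

start=s0; accept=s3,s4; s0-a->s1; s0-b->s1; s1-a->s2; s1-b->s2; s2-a->s3; s2-b->s3; s3-a->s4; s3-b->s4; s4-a->s4; s4-b->s4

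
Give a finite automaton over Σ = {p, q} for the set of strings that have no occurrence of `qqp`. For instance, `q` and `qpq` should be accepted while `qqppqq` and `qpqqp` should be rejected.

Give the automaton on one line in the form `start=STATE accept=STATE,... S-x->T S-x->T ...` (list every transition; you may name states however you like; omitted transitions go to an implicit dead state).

start=A accept=A,B,C A-p->A A-q->B B-p->A B-q->C C-p->D C-q->C D-p->D D-q->D

Track partial matches of the forbidden pattern `qqp`. State D is a dead state reached once `qqp` has occurred; every other state accepts. A means no part of `qqp` is currently matched.
A 4-state machine:
       p  q 
>* A   A  B 
 * B   A  C 
 * C   D  C 
   D   D  D 
(> = start, * = accepting)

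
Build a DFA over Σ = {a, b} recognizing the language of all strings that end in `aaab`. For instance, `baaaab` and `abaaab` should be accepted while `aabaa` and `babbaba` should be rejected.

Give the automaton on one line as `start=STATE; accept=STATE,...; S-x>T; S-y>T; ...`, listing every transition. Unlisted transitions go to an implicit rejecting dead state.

start=S0; accept=S4; S0-a>S1; S0-b>S0; S1-a>S2; S1-b>S0; S2-a>S3; S2-b>S0; S3-a>S3; S3-b>S4; S4-a>S1; S4-b>S0

Remember how much of `aaab` the current input suffix matches. State S0 means no match yet; S1 means the last symbol is `a`; S2 means the last 2 symbols are `aa`; S3 means the last 3 symbols are `aaa`; S4 means the last 4 symbols are `aaab`. Only S4 accepts. On a mismatch, fall back to the longest proper suffix that is still a prefix of `aaab`.
A 5-state machine:
        a   b  
>  S0   S1  S0 
   S1   S2  S0 
   S2   S3  S0 
   S3   S3  S4 
 * S4   S1  S0 
(> = start, * = accepting)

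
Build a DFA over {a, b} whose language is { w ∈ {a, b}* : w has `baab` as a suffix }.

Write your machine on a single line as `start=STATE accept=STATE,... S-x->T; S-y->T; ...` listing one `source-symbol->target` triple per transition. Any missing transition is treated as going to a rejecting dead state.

start=q0; accept=q4; q0-a->q0; q0-b->q1; q1-a->q2; q1-b->q1; q2-a->q3; q2-b->q1; q3-a->q0; q3-b->q4; q4-a->q2; q4-b->q1

Remember how much of `baab` the current input suffix matches. State q0 means no match yet; q1 means the last symbol is `b`; q2 means the last 2 symbols are `ba`; q3 means the last 3 symbols are `baa`; q4 means the last 4 symbols are `baab`. Only q4 accepts. On a mismatch, fall back to the longest proper suffix that is still a prefix of `baab`.
A 5-state machine:
        a   b  
>  q0   q0  q1 
   q1   q2  q1 
   q2   q3  q1 
   q3   q0  q4 
 * q4   q2  q1 
(> = start, * = accepting)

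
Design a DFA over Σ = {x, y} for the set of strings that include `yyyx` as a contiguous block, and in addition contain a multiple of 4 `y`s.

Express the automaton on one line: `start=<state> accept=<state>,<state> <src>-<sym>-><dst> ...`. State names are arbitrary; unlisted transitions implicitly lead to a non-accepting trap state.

Run two small machines in parallel and take their product. The first has 5 states tracking whether and how much of `yyyx` has been seen; the second has 4 states tracking the count of `y`s modulo 4. A product state is a pair (one from each), accepting exactly when both do.
20 states suffice.
          x    y  
>  S0     S0   S1 
   S1     S2   S3 
   S2     S2   S4 
   S3     S5   S6 
   S4     S5   S7 
   S5     S5   S8 
   S6     S9  S10 
   S7    S11  S10 
   S8    S11  S12 
   S9     S9  S13 
   S10   S13  S14 
   S11   S11  S15 
   S12    S0  S14 
 * S13   S13  S16 
   S14   S16  S17 
   S15    S0  S18 
   S16   S16  S19 
   S17   S19   S6 
   S18    S2  S17 
   S19   S19   S9 
(> = start, * = accepting)

start=S0 accept=S13 S0-x->S0 S0-y->S1 S1-x->S2 S1-y->S3 S2-x->S2 S2-y->S4 S3-x->S5 S3-y->S6 S4-x->S5 S4-y->S7 S5-x->S5 S5-y->S8 S6-x->S9 S6-y->S10 S7-x->S11 S7-y->S10 S8-x->S11 S8-y->S12 S9-x->S9 S9-y->S13 S10-x->S13 S10-y->S14 S11-x->S11 S11-y->S15 S12-x->S0 S12-y->S14 S13-x->S13 S13-y->S16 S14-x->S16 S14-y->S17 S15-x->S0 S15-y->S18 S16-x->S16 S16-y->S19 S17-x->S19 S17-y->S6 S18-x->S2 S18-y->S17 S19-x->S19 S19-y->S9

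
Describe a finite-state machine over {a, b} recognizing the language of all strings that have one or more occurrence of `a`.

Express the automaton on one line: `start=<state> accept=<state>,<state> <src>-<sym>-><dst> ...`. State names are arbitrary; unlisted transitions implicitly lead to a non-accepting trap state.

start=s0 accept=s1,s2 s0-a->s1 s0-b->s0 s1-a->s2 s1-b->s1 s2-a->s2 s2-b->s2

Only the number of `a`s matters, and only up to 2. Make a chain s0 → s1 → s2 advanced by each `a` (with s2 absorbing); every other symbol self-loops. The accepting set is {s1, s2}.
        a   b  
>  s0   s1  s0 
 * s1   s2  s1 
 * s2   s2  s2 
(> = start, * = accepting)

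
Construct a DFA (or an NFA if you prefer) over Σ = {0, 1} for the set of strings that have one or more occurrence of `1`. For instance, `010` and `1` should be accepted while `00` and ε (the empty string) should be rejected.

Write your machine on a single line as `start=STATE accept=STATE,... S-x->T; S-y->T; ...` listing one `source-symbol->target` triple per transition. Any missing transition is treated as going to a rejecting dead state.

start=S0; accept=S1,S2; S0-0->S0; S0-1->S1; S1-0->S1; S1-1->S2; S2-0->S2; S2-1->S2

Count `1`s, saturating at 2: state S0 means no `1` yet, S1 means one `1` seen, S2 means more than one. Each `1` increments (capped at S2); other symbols loop. Accept from {S1, S2}.
With 3 states:
        0   1  
>  S0   S0  S1 
 * S1   S1  S2 
 * S2   S2  S2 
(> = start, * = accepting)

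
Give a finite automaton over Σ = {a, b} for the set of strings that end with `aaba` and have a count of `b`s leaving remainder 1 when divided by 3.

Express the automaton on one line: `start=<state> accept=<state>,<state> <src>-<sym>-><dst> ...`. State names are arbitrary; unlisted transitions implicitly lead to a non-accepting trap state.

Build one automaton per condition and run them in lockstep. The first has 5 states tracking how much of the suffix `aaba` has currently been matched; the second has 3 states tracking the count of `b`s modulo 3. A product state is a pair (one from each), accepting exactly when both do. Equivalent product states are then merged.
        a   b  
>  s0   s1  s2 
   s1   s3  s2 
   s2   s2  s4 
   s3   s3  s5 
   s4   s4  s0 
   s5   s6  s4 
 * s6   s2  s4 
(> = start, * = accepting)

start=s0 accept=s6 s0-a->s1 s0-b->s2 s1-a->s3 s1-b->s2 s2-a->s2 s2-b->s4 s3-a->s3 s3-b->s5 s4-a->s4 s4-b->s0 s5-a->s6 s5-b->s4 s6-a->s2 s6-b->s4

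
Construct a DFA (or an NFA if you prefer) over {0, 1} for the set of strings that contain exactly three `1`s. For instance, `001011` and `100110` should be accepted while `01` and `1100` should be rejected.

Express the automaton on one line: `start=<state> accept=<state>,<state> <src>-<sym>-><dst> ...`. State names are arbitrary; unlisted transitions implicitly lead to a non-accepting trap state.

start=A accept=D A-0->A A-1->B B-0->B B-1->C C-0->C C-1->D D-0->D D-1->E E-0->E E-1->E

Count `1`s, saturating at 4: states A through D mean 0 through 3 `1`s seen; E means more than 3. Each `1` increments (capped at E); other symbols loop. Accept from {D}.
       0  1 
>  A   A  B 
   B   B  C 
   C   C  D 
 * D   D  E 
   E   E  E 
(> = start, * = accepting)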